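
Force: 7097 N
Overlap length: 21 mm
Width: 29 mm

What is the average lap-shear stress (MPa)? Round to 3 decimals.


Average shear stress = F / (overlap * width)
= 7097 / (21 * 29)
= 11.654 MPa

11.654


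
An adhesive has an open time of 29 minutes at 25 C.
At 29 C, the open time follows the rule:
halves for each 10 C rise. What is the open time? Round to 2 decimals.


Factor = 2^((29-25)/10) = 1.3195
Open time = 29 / 1.3195 = 21.98 min

21.98


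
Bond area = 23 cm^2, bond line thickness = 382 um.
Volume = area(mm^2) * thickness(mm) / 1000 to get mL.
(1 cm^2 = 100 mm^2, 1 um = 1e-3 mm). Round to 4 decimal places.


area_mm2 = 23 * 100 = 2300
blt_mm = 382 * 1e-3 = 0.382
vol_mm3 = 2300 * 0.382 = 878.6
vol_mL = 878.6 / 1000 = 0.8786 mL

0.8786


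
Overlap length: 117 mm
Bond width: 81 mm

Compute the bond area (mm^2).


Bond area = 117 * 81 = 9477 mm^2

9477


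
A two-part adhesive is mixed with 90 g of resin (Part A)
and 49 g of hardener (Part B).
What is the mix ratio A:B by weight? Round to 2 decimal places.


Mix ratio = mass_A / mass_B
= 90 / 49
= 1.84

1.84


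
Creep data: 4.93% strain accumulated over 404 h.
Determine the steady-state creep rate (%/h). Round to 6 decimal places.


Rate = 4.93 / 404 = 0.012203 %/h

0.012203


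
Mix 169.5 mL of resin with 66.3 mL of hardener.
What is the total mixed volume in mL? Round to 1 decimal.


Total = 169.5 + 66.3 = 235.8 mL

235.8


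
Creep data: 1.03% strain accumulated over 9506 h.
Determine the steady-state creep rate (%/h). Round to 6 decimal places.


Rate = 1.03 / 9506 = 0.000108 %/h

0.000108


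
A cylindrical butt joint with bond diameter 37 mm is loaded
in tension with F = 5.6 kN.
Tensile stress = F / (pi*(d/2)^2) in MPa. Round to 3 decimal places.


Area = pi * (37/2)^2 = 1075.2101 mm^2
Stress = 5.6*1000 / 1075.2101
= 5.208 MPa

5.208


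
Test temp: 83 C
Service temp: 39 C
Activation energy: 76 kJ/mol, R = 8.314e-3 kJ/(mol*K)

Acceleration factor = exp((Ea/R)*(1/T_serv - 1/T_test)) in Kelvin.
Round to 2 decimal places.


AF = exp((76/0.008314)*(1/312.15 - 1/356.15))
= 37.26

37.26


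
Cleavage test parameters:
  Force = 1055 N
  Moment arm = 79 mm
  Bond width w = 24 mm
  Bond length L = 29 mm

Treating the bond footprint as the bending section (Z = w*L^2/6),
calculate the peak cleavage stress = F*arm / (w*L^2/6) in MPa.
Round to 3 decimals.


M = 1055 * 79 = 83345 N*mm
Z = 24 * 29^2 / 6 = 20184 / 6 mm^3
sigma = M / Z = 6 * 83345 / 20184 = 500070 / 20184
= 24.776 MPa

24.776


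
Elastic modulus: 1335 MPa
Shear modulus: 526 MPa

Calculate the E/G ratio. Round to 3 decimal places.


E / G = 1335 / 526 = 2.538

2.538


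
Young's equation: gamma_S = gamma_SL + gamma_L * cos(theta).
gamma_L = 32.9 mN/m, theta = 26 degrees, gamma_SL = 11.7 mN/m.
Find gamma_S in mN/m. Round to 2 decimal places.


cos(26 deg) = 0.898794
gamma_S = 11.7 + 32.9 * 0.898794
= 41.27 mN/m

41.27


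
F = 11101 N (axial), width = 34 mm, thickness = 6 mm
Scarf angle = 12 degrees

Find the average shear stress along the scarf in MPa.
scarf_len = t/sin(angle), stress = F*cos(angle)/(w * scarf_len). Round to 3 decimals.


scarf_len = 6/sin(12 deg) = 28.8584
cos(12 deg) = 0.978148
stress = 11101*0.978148/(34*28.8584) = 11.067 MPa

11.067


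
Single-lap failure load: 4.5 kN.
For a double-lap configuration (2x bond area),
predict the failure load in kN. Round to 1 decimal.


Failure load = 4.5 * 2 = 9.0 kN

9.0


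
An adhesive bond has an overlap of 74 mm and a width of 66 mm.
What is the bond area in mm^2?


Bond area = overlap * width
= 74 * 66
= 4884 mm^2

4884


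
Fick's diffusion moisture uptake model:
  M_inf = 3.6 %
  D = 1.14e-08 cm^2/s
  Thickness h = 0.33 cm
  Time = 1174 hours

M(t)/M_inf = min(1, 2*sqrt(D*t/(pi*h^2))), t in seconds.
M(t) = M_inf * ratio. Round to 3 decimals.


t_sec = 1174 * 3600 = 4226400
ratio = 2*sqrt(1.14e-08*4226400/(pi*0.33^2))
= min(1, 0.750549)
= 0.750549
M(t) = 3.6 * 0.750549 = 2.702 %

2.702


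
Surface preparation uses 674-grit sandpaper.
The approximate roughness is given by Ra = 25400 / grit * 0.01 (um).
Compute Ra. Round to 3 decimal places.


Ra = 25400 / 674 * 0.01
= 254 / 674
= 0.377 um

0.377


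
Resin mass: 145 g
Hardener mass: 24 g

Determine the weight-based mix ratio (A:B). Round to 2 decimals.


Ratio = 145 / 24 = 6.04

6.04


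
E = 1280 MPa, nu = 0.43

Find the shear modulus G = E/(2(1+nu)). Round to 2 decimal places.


G = 1280 / (2 * 1.43)
= 447.55 MPa

447.55


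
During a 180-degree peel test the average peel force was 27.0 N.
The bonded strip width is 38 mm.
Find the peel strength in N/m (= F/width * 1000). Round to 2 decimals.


Peel strength = F/width * 1000
= 27.0 / 38 * 1000
= 710.53 N/m

710.53


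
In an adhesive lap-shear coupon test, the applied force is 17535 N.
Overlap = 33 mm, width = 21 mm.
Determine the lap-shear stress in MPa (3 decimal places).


stress = F / (overlap * width)
= 17535 / (33 * 21)
= 25.303 MPa

25.303


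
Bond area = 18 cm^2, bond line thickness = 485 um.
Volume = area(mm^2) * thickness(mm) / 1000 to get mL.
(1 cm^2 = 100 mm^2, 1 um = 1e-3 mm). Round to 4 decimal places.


area_mm2 = 18 * 100 = 1800
blt_mm = 485 * 1e-3 = 0.485
vol_mm3 = 1800 * 0.485 = 873.0
vol_mL = 873.0 / 1000 = 0.8730 mL

0.8730


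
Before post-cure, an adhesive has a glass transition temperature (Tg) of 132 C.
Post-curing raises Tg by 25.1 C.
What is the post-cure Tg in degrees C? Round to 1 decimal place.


Tg_post = Tg_base + delta_Tg
= 132 + 25.1
= 157.1 C

157.1


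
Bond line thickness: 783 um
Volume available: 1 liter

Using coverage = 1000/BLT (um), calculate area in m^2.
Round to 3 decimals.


1 L = 1e6 mm^3, thickness = 783 um = 0.783 mm
Area = 1e6 / 0.783 mm^2 = (1e6 / 0.783) / 1e6 m^2 = 1000 / 783 m^2
= 1.277 m^2

1.277


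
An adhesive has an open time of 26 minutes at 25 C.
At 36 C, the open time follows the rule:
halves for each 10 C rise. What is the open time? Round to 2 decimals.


Factor = 2^((36-25)/10) = 2.1435
Open time = 26 / 2.1435 = 12.13 min

12.13


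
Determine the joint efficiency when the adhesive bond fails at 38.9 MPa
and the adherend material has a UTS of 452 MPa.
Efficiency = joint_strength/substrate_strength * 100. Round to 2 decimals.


Joint efficiency = 38.9 / 452 * 100
= 8.61%

8.61


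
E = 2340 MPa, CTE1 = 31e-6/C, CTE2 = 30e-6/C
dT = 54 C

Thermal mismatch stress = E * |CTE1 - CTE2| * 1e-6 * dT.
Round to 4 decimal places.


= 2340 * 1e-6 * 54
= 0.1264 MPa

0.1264


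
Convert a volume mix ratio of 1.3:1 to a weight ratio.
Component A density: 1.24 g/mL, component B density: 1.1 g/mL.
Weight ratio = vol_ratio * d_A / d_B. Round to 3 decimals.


= 1.3 * 1.24 / 1.1 = 1.465

1.465


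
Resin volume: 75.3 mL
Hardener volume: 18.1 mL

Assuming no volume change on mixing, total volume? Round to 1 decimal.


V_total = 75.3 + 18.1 = 93.4 mL

93.4


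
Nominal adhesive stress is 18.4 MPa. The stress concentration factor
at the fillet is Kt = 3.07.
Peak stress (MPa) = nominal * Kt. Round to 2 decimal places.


Peak = 18.4 * 3.07 = 56.49 MPa

56.49


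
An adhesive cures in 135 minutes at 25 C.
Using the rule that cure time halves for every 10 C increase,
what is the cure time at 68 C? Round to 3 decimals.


Factor = 2^((68 - 25) / 10) = 19.6983
Cure time = 135 / 19.6983
= 6.853 minutes

6.853


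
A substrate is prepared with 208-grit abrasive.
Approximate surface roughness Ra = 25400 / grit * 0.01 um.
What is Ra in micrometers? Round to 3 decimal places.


Ra = 25400 / 208 * 0.01 = 1.221 um

1.221


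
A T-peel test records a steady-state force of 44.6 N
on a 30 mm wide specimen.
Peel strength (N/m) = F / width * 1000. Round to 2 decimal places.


Peel strength = 44.6 / 30 * 1000
= 1486.67 N/m

1486.67


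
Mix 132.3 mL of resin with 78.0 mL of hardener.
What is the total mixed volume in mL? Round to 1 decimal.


Total = 132.3 + 78.0 = 210.3 mL

210.3


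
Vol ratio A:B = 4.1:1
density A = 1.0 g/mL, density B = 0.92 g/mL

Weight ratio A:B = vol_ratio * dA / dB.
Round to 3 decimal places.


Weight ratio = 4.1 * 1.0 / 0.92
= 4.457

4.457


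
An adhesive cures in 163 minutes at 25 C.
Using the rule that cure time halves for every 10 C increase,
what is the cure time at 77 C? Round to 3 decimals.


Factor = 2^((77 - 25) / 10) = 36.7583
Cure time = 163 / 36.7583
= 4.434 minutes

4.434


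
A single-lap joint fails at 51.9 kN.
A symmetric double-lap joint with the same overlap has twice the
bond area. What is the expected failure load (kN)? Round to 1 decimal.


Double-lap load = 2 * 51.9 = 103.8 kN

103.8


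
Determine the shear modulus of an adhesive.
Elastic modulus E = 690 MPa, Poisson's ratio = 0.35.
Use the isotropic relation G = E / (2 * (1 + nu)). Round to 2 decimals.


G = 690 / (2*(1+0.35)) = 690 / 2.70
= 255.56 MPa

255.56


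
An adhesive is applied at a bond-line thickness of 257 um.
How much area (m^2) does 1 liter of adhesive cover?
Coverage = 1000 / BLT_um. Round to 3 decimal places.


Coverage = 1000 / 257 = 3.891 m^2

3.891


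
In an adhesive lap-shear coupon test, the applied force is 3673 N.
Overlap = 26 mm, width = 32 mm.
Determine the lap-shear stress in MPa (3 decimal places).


stress = F / (overlap * width)
= 3673 / (26 * 32)
= 4.415 MPa

4.415


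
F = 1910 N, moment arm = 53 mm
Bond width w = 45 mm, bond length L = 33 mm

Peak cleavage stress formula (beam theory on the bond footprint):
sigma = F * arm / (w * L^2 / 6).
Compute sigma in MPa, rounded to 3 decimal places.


sigma = (1910 * 53) / (45 * 1089 / 6)
= 101230 * 6 / 49005
= 607380 / 49005
= 12.394 MPa

12.394


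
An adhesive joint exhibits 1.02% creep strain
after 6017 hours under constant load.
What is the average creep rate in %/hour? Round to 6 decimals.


Creep rate = strain / time
= 1.02 / 6017
= 0.000170 %/h

0.000170


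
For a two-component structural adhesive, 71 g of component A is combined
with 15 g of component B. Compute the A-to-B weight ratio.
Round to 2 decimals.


Weight ratio A:B = 71 / 15
= 4.73

4.73


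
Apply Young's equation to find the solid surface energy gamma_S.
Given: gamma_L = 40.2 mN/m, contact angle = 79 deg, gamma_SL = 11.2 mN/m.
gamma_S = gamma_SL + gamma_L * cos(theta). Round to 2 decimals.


theta_rad = 79 * pi/180 = 1.378810
gamma_S = 11.2 + 40.2 * cos(1.378810)
= 18.87 mN/m

18.87


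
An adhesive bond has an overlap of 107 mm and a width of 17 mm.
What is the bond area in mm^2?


Bond area = overlap * width
= 107 * 17
= 1819 mm^2

1819


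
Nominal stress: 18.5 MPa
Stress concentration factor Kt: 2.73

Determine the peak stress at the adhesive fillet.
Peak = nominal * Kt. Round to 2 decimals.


Peak stress = 18.5 * 2.73
= 50.51 MPa

50.51


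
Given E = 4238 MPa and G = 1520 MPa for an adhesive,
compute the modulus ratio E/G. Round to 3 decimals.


E/G ratio = 4238 / 1520 = 2.788

2.788


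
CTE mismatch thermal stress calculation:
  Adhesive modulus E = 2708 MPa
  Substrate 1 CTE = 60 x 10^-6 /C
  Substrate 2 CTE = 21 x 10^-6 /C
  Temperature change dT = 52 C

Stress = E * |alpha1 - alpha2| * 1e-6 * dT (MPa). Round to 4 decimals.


delta_alpha = |60 - 21| = 39 x 10^-6/C
Stress = 2708 * 39e-6 * 52
= 5.4918 MPa

5.4918


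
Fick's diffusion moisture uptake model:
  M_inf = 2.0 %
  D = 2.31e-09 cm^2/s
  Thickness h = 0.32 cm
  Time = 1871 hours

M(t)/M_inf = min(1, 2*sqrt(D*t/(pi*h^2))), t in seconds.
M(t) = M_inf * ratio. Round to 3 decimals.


t_sec = 1871 * 3600 = 6735600
ratio = 2*sqrt(2.31e-09*6735600/(pi*0.32^2))
= min(1, 0.439845)
= 0.439845
M(t) = 2.0 * 0.439845 = 0.880 %

0.880


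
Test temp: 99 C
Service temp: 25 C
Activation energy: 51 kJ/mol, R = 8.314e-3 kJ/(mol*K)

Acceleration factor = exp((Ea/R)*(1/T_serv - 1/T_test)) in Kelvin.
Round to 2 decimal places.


AF = exp((51/0.008314)*(1/298.15 - 1/372.15))
= 59.81

59.81


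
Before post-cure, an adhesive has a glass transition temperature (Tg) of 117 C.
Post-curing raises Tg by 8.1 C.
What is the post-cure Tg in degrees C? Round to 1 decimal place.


Tg_post = Tg_base + delta_Tg
= 117 + 8.1
= 125.1 C

125.1


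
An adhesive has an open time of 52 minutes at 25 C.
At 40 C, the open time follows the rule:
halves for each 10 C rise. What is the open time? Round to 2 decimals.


Factor = 2^((40-25)/10) = 2.8284
Open time = 52 / 2.8284 = 18.38 min

18.38


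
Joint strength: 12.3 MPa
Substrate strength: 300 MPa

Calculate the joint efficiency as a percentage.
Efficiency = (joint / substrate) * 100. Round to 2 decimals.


Efficiency = (12.3 / 300) * 100 = 4.10%

4.10


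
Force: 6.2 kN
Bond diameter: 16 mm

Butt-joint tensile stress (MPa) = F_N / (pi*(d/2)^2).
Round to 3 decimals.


F_N = 6.2 * 1000 = 6200.0 N
A = pi*(8.0)^2 = 201.0619 mm^2
stress = 6200.0 / 201.0619 = 30.836 MPa

30.836


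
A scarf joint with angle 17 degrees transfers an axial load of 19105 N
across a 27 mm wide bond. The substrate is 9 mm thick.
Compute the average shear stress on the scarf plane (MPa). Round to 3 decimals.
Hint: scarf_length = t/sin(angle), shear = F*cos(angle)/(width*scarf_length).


scarf_length = 9 / sin(17 deg) = 30.7827 mm
cos(17 deg) = 0.956305
shear stress = 19105 * 0.956305 / (27 * 30.7827)
= 21.982 MPa

21.982


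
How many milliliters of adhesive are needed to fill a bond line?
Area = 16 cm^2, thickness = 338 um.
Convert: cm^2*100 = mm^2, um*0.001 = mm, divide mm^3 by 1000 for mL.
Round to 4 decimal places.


= (16 * 100) * (338 * 0.001) / 1000
= 0.5408 mL

0.5408


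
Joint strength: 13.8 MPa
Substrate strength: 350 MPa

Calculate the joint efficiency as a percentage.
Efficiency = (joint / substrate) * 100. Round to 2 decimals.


Efficiency = (13.8 / 350) * 100 = 3.94%

3.94


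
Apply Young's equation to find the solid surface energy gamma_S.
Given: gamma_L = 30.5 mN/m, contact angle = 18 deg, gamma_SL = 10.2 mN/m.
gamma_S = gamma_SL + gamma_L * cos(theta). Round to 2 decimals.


theta_rad = 18 * pi/180 = 0.314159
gamma_S = 10.2 + 30.5 * cos(0.314159)
= 39.21 mN/m

39.21


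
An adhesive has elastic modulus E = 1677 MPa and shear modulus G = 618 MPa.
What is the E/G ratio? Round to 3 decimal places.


E/G = 1677 / 618 = 2.714

2.714


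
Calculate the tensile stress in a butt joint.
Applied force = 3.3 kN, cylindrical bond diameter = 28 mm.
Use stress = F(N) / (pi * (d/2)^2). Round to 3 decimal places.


A = pi * 14.0^2 = 615.7522 mm^2
sigma = 3300.0 / 615.7522 = 5.359 MPa

5.359


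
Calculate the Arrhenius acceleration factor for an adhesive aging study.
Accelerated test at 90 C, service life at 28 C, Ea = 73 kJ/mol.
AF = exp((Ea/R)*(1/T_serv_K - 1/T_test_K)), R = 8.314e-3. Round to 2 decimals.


T_test = 363.15 K, T_serv = 301.15 K
Ea/R = 73 / 0.008314 = 8780.37
AF = exp(8780.37 * (1/301.15 - 1/363.15))
= 145.15

145.15


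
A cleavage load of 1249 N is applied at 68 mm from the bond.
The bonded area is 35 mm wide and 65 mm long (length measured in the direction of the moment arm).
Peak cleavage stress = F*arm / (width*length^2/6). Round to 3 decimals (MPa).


Moment = 1249 * 68 = 84932 N*mm
Section modulus = 35 * 4225 / 6 = 147875 / 6 mm^3
Stress = 84932 / (147875 / 6) = 509592 / 147875
= 3.446 MPa

3.446


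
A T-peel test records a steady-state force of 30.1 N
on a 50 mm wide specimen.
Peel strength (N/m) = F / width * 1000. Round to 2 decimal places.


Peel strength = 30.1 / 50 * 1000
= 602.00 N/m

602.00


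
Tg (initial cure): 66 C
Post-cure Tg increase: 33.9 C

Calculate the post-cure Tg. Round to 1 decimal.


Post-cure Tg = 66 + 33.9 = 99.9 C

99.9


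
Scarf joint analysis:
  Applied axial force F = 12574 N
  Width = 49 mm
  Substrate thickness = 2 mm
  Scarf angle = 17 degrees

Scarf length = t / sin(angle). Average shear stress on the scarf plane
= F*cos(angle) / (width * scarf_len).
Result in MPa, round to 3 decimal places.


Scarf length = 2 / sin(17 deg) = 6.8406 mm
cos(17 deg) = 0.956305
Shear = 12574 * 0.956305 / (49 * 6.8406)
= 35.874 MPa

35.874


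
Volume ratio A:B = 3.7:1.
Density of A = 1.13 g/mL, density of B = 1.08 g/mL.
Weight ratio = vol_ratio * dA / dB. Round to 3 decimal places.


Wt ratio = 3.7 * 1.13 / 1.08
= 3.871

3.871


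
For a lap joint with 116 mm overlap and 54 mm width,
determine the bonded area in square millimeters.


Area = 116 * 54 = 6264 mm^2

6264


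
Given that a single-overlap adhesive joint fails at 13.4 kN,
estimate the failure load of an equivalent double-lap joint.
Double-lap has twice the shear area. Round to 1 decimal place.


Double-lap factor = 2
Expected load = 13.4 * 2 = 26.8 kN

26.8


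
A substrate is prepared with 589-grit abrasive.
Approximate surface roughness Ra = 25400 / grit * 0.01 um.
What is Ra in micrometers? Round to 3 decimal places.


Ra = 25400 / 589 * 0.01 = 0.431 um

0.431


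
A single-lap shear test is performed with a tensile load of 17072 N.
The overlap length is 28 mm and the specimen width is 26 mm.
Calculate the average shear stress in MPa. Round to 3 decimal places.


Shear stress = F / (overlap * width)
= 17072 / (28 * 26)
= 17072 / 728
= 23.451 MPa

23.451


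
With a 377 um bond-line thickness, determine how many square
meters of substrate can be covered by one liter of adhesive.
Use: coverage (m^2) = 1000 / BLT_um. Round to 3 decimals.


Coverage = 1000 / 377 = 2.653 m^2

2.653


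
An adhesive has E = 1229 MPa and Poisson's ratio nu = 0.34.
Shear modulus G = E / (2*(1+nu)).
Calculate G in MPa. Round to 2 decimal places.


G = 1229 / (2*(1+0.34))
= 1229 / 2.68
= 458.58 MPa

458.58


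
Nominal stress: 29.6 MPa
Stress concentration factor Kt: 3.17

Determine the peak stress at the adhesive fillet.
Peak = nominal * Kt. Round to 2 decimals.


Peak stress = 29.6 * 3.17
= 93.83 MPa

93.83


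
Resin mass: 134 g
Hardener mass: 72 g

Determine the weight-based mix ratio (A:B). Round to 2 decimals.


Ratio = 134 / 72 = 1.86

1.86


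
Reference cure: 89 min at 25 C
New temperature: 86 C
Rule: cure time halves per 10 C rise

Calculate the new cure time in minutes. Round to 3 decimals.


factor = 2^((86-25)/10) = 68.5935
t_new = 89 / 68.5935 = 1.297 min

1.297


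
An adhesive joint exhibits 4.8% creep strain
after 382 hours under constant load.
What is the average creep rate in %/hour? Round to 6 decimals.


Creep rate = strain / time
= 4.8 / 382
= 0.012565 %/h

0.012565


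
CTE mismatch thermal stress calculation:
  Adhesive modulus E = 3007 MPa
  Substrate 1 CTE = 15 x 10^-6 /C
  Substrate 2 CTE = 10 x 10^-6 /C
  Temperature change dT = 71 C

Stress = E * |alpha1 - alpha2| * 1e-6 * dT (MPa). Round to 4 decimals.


delta_alpha = |15 - 10| = 5 x 10^-6/C
Stress = 3007 * 5e-6 * 71
= 1.0675 MPa

1.0675


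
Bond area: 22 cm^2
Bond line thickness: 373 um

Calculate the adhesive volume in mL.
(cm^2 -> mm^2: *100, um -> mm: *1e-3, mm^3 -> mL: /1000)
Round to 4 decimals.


V = 22*100 * 373*1e-3 / 1000
= 0.8206 mL

0.8206


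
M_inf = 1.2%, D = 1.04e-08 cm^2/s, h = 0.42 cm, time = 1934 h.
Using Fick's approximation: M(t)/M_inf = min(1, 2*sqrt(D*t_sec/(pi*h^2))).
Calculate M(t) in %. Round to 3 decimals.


t = 6962400 s
ratio = min(1, 2*sqrt(1.04e-08*6962400/(pi*0.1764)))
= 0.722939
M(t) = 1.2 * 0.722939 = 0.868%

0.868


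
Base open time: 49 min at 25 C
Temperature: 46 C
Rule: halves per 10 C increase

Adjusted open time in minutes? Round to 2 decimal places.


Acceleration = 2^((46-25)/10) = 4.2871
Open time = 49 / 4.2871 = 11.43 min

11.43


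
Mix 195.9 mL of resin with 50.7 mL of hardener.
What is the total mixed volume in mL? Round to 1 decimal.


Total = 195.9 + 50.7 = 246.6 mL

246.6


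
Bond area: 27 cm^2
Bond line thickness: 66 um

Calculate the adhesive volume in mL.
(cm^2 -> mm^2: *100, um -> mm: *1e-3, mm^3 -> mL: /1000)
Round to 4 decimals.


V = 27*100 * 66*1e-3 / 1000
= 0.1782 mL

0.1782


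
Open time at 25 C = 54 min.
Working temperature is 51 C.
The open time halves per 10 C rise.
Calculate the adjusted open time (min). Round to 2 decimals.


factor = 2^((51 - 25) / 10) = 6.0629
ot = 54 / 6.0629 = 8.91 min

8.91


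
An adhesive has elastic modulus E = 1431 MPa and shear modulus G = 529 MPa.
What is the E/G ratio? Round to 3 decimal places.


E/G = 1431 / 529 = 2.705

2.705


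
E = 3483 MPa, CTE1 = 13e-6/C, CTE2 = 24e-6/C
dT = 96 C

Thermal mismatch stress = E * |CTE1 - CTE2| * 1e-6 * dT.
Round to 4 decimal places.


= 3483 * 11e-6 * 96
= 3.6780 MPa

3.6780


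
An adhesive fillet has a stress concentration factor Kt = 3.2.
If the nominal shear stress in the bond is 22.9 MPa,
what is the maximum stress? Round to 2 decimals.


Max stress = 22.9 * 3.2 = 73.28 MPa

73.28


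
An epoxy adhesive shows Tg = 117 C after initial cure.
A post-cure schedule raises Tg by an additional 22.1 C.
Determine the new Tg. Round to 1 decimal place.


New Tg = 117 + 22.1
= 139.1 C

139.1


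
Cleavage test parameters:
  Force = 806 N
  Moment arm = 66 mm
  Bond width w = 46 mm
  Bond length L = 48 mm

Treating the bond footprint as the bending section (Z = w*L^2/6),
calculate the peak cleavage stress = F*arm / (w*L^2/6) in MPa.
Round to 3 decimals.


M = 806 * 66 = 53196 N*mm
Z = 46 * 48^2 / 6 = 105984 / 6 mm^3
sigma = M / Z = 6 * 53196 / 105984 = 319176 / 105984
= 3.012 MPa

3.012


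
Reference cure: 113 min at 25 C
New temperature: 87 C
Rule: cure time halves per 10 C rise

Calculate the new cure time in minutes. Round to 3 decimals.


factor = 2^((87-25)/10) = 73.5167
t_new = 113 / 73.5167 = 1.537 min

1.537


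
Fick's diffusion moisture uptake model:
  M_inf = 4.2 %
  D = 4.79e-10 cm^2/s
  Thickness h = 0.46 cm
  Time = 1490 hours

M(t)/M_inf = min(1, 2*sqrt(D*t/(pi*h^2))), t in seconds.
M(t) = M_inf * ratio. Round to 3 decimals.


t_sec = 1490 * 3600 = 5364000
ratio = 2*sqrt(4.79e-10*5364000/(pi*0.46^2))
= min(1, 0.124340)
= 0.124340
M(t) = 4.2 * 0.124340 = 0.522 %

0.522


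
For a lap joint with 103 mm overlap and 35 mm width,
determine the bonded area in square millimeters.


Area = 103 * 35 = 3605 mm^2

3605


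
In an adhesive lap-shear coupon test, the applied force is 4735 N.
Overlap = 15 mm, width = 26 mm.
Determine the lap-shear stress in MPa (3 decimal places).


stress = F / (overlap * width)
= 4735 / (15 * 26)
= 12.141 MPa

12.141


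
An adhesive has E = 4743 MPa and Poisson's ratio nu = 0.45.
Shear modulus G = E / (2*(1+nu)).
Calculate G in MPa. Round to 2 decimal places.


G = 4743 / (2*(1+0.45))
= 4743 / 2.90
= 1635.52 MPa

1635.52


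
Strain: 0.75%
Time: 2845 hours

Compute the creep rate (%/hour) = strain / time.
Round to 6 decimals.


Creep rate = 0.75 / 2845
= 0.000264 %/h

0.000264


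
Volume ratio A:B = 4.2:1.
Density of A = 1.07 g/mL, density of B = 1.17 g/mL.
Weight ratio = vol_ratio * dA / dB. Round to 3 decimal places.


Wt ratio = 4.2 * 1.07 / 1.17
= 3.841

3.841


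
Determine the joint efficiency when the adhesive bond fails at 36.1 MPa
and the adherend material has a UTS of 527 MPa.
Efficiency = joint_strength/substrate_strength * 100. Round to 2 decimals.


Joint efficiency = 36.1 / 527 * 100
= 6.85%

6.85


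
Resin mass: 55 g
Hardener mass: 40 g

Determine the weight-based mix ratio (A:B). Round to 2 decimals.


Ratio = 55 / 40 = 1.38

1.38


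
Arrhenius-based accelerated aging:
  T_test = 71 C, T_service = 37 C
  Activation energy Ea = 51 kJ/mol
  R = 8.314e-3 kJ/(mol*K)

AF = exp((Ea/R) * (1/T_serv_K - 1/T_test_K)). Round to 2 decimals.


T_test_K = 344.15, T_serv_K = 310.15
AF = exp((51/8.314e-3) * (1/310.15 - 1/344.15))
= 7.06

7.06


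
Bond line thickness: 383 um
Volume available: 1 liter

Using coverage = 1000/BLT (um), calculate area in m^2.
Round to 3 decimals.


1 L = 1e6 mm^3, thickness = 383 um = 0.383 mm
Area = 1e6 / 0.383 mm^2 = (1e6 / 0.383) / 1e6 m^2 = 1000 / 383 m^2
= 2.611 m^2

2.611


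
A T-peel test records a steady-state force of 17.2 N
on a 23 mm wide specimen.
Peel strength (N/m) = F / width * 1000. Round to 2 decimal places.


Peel strength = 17.2 / 23 * 1000
= 747.83 N/m

747.83


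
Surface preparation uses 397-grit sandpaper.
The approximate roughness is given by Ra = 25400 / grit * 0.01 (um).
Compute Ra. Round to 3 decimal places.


Ra = 25400 / 397 * 0.01
= 254 / 397
= 0.640 um

0.640


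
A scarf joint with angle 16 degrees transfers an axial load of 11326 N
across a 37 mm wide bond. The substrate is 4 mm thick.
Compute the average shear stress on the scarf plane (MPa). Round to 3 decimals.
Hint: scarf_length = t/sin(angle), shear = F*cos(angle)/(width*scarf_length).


scarf_length = 4 / sin(16 deg) = 14.5118 mm
cos(16 deg) = 0.961262
shear stress = 11326 * 0.961262 / (37 * 14.5118)
= 20.277 MPa

20.277


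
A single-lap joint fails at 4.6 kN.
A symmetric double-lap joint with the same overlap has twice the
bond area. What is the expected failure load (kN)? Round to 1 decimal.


Double-lap load = 2 * 4.6 = 9.2 kN

9.2


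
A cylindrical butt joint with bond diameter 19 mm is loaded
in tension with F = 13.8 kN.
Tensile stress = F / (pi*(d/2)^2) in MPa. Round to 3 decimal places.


Area = pi * (19/2)^2 = 283.5287 mm^2
Stress = 13.8*1000 / 283.5287
= 48.672 MPa

48.672


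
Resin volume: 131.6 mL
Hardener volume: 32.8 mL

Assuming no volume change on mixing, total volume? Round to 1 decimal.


V_total = 131.6 + 32.8 = 164.4 mL

164.4


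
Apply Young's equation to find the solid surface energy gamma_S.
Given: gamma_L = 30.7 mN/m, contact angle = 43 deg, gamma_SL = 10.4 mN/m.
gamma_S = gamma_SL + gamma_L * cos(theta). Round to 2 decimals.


theta_rad = 43 * pi/180 = 0.750492
gamma_S = 10.4 + 30.7 * cos(0.750492)
= 32.85 mN/m

32.85


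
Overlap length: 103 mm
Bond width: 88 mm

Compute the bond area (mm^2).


Bond area = 103 * 88 = 9064 mm^2

9064


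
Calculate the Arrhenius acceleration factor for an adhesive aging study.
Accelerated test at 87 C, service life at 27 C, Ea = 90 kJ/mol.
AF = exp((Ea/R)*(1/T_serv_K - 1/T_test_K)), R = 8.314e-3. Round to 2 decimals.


T_test = 360.15 K, T_serv = 300.15 K
Ea/R = 90 / 0.008314 = 10825.11
AF = exp(10825.11 * (1/300.15 - 1/360.15))
= 406.85

406.85


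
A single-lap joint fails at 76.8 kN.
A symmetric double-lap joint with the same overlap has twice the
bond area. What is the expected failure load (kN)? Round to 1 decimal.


Double-lap load = 2 * 76.8 = 153.6 kN

153.6


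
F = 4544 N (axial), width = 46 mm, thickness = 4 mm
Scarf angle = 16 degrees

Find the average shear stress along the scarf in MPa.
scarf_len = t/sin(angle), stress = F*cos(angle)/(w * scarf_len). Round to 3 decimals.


scarf_len = 4/sin(16 deg) = 14.5118
cos(16 deg) = 0.961262
stress = 4544*0.961262/(46*14.5118) = 6.543 MPa

6.543


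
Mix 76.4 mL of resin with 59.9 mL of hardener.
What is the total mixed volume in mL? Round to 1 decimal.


Total = 76.4 + 59.9 = 136.3 mL

136.3


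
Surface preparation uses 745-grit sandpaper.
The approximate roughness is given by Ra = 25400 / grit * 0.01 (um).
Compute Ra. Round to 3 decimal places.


Ra = 25400 / 745 * 0.01
= 254 / 745
= 0.341 um

0.341


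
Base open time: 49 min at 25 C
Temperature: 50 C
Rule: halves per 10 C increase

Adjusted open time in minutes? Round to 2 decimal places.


Acceleration = 2^((50-25)/10) = 5.6569
Open time = 49 / 5.6569 = 8.66 min

8.66


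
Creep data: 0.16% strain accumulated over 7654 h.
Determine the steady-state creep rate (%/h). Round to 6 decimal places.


Rate = 0.16 / 7654 = 0.000021 %/h

0.000021


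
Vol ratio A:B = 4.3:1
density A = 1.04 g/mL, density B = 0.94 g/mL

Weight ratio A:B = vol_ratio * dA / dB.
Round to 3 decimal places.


Weight ratio = 4.3 * 1.04 / 0.94
= 4.757

4.757


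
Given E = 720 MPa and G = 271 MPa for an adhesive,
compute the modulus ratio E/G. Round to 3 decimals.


E/G ratio = 720 / 271 = 2.657

2.657


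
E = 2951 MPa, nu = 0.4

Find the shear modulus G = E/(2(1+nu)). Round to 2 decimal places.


G = 2951 / (2 * 1.40)
= 1053.93 MPa

1053.93


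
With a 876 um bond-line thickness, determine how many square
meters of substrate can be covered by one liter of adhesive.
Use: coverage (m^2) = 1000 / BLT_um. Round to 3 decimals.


Coverage = 1000 / 876 = 1.142 m^2

1.142


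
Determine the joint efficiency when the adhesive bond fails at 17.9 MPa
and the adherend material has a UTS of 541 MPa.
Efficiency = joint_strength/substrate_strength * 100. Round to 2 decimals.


Joint efficiency = 17.9 / 541 * 100
= 3.31%

3.31


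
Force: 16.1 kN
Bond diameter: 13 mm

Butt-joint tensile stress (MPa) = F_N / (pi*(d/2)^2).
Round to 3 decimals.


F_N = 16.1 * 1000 = 16100.0 N
A = pi*(6.5)^2 = 132.7323 mm^2
stress = 16100.0 / 132.7323 = 121.297 MPa

121.297


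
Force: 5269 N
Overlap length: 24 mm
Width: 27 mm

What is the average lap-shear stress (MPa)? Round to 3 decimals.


Average shear stress = F / (overlap * width)
= 5269 / (24 * 27)
= 8.131 MPa

8.131


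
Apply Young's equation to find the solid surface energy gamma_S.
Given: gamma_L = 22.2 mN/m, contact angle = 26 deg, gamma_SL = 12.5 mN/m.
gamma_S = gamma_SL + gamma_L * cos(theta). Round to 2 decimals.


theta_rad = 26 * pi/180 = 0.453786
gamma_S = 12.5 + 22.2 * cos(0.453786)
= 32.45 mN/m

32.45


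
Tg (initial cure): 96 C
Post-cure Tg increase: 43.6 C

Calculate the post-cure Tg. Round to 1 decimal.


Post-cure Tg = 96 + 43.6 = 139.6 C

139.6


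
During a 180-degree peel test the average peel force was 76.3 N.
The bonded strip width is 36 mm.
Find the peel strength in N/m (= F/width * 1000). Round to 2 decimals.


Peel strength = F/width * 1000
= 76.3 / 36 * 1000
= 2119.44 N/m

2119.44


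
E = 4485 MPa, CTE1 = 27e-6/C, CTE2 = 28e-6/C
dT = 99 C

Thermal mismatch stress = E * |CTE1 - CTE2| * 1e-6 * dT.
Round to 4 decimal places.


= 4485 * 1e-6 * 99
= 0.4440 MPa

0.4440


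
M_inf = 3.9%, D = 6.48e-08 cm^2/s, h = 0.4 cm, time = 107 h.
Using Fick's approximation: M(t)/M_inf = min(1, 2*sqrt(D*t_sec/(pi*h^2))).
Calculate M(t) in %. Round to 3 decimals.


t = 385200 s
ratio = min(1, 2*sqrt(6.48e-08*385200/(pi*0.1600)))
= 0.445683
M(t) = 3.9 * 0.445683 = 1.738%

1.738


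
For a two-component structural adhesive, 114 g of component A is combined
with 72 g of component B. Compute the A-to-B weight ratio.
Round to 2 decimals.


Weight ratio A:B = 114 / 72
= 1.58

1.58


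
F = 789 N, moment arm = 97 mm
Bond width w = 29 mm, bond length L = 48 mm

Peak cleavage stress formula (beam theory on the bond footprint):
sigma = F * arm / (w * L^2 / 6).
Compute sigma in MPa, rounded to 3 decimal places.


sigma = (789 * 97) / (29 * 2304 / 6)
= 76533 * 6 / 66816
= 459198 / 66816
= 6.873 MPa

6.873


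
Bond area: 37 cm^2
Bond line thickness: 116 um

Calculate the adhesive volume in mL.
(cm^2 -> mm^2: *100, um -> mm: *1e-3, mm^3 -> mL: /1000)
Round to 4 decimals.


V = 37*100 * 116*1e-3 / 1000
= 0.4292 mL

0.4292


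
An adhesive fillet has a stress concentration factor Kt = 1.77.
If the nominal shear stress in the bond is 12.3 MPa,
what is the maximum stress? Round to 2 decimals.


Max stress = 12.3 * 1.77 = 21.77 MPa

21.77


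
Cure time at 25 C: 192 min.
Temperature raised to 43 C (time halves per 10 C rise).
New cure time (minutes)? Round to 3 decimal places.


Acceleration factor = 2^(18/10) = 3.4822
New time = 192 / 3.4822 = 55.138 min

55.138


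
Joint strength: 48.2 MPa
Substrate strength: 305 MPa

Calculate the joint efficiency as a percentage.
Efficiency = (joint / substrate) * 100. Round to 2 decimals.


Efficiency = (48.2 / 305) * 100 = 15.80%

15.80


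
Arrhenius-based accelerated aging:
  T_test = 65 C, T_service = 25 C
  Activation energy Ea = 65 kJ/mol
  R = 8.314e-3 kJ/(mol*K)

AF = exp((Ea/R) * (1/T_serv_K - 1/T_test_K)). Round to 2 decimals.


T_test_K = 338.15, T_serv_K = 298.15
AF = exp((65/8.314e-3) * (1/298.15 - 1/338.15))
= 22.24

22.24


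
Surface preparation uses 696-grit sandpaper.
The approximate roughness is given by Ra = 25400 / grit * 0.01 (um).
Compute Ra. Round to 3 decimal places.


Ra = 25400 / 696 * 0.01
= 254 / 696
= 0.365 um

0.365


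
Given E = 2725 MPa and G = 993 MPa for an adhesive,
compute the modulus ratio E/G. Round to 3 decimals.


E/G ratio = 2725 / 993 = 2.744

2.744


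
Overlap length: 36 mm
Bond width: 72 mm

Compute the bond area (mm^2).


Bond area = 36 * 72 = 2592 mm^2

2592


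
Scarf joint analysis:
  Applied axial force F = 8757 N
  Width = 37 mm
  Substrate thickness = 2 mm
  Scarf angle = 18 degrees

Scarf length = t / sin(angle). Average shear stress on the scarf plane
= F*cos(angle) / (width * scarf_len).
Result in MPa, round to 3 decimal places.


Scarf length = 2 / sin(18 deg) = 6.4721 mm
cos(18 deg) = 0.951057
Shear = 8757 * 0.951057 / (37 * 6.4721)
= 34.779 MPa

34.779


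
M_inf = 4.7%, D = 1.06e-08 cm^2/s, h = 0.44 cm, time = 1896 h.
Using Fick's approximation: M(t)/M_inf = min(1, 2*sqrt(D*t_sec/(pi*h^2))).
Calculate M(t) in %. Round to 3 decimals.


t = 6825600 s
ratio = min(1, 2*sqrt(1.06e-08*6825600/(pi*0.1936)))
= 0.689804
M(t) = 4.7 * 0.689804 = 3.242%

3.242


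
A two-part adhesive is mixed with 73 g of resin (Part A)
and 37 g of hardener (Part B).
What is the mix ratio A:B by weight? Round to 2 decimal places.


Mix ratio = mass_A / mass_B
= 73 / 37
= 1.97

1.97


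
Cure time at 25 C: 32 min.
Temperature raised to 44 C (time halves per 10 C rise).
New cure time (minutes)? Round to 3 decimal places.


Acceleration factor = 2^(19/10) = 3.7321
New time = 32 / 3.7321 = 8.574 min

8.574


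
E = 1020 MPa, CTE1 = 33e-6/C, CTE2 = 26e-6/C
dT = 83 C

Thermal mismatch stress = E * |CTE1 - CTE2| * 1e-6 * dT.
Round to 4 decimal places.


= 1020 * 7e-6 * 83
= 0.5926 MPa

0.5926


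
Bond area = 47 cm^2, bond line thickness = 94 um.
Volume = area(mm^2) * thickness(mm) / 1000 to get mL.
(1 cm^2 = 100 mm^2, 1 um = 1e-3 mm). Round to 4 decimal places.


area_mm2 = 47 * 100 = 4700
blt_mm = 94 * 1e-3 = 0.094
vol_mm3 = 4700 * 0.094 = 441.8
vol_mL = 441.8 / 1000 = 0.4418 mL

0.4418


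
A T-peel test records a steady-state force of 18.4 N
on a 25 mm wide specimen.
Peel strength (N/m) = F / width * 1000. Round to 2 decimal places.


Peel strength = 18.4 / 25 * 1000
= 736.00 N/m

736.00


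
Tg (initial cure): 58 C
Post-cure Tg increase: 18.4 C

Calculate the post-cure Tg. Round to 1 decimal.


Post-cure Tg = 58 + 18.4 = 76.4 C

76.4


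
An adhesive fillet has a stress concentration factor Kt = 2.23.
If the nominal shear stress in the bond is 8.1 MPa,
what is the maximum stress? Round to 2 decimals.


Max stress = 8.1 * 2.23 = 18.06 MPa

18.06


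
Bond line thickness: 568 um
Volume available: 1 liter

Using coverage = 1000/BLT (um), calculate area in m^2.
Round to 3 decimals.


1 L = 1e6 mm^3, thickness = 568 um = 0.568 mm
Area = 1e6 / 0.568 mm^2 = (1e6 / 0.568) / 1e6 m^2 = 1000 / 568 m^2
= 1.761 m^2

1.761


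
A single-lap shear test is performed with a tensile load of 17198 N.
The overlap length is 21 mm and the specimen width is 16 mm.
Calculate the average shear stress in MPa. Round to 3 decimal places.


Shear stress = F / (overlap * width)
= 17198 / (21 * 16)
= 17198 / 336
= 51.185 MPa

51.185


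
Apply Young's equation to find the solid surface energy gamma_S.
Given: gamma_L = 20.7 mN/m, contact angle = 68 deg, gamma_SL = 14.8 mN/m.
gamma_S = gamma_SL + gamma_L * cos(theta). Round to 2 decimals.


theta_rad = 68 * pi/180 = 1.186824
gamma_S = 14.8 + 20.7 * cos(1.186824)
= 22.55 mN/m

22.55


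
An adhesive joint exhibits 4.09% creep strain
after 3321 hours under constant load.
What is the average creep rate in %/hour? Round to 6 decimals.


Creep rate = strain / time
= 4.09 / 3321
= 0.001232 %/h

0.001232


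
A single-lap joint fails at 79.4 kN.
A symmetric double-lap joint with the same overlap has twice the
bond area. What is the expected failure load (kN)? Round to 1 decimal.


Double-lap load = 2 * 79.4 = 158.8 kN

158.8


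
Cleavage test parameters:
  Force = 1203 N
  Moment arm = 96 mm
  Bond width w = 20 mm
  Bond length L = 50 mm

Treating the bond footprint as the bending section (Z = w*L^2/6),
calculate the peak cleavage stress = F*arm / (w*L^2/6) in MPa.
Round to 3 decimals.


M = 1203 * 96 = 115488 N*mm
Z = 20 * 50^2 / 6 = 50000 / 6 mm^3
sigma = M / Z = 6 * 115488 / 50000 = 692928 / 50000
= 13.859 MPa

13.859


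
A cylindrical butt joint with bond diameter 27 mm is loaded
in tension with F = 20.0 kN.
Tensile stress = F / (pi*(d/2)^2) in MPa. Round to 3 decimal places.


Area = pi * (27/2)^2 = 572.5553 mm^2
Stress = 20.0*1000 / 572.5553
= 34.931 MPa

34.931


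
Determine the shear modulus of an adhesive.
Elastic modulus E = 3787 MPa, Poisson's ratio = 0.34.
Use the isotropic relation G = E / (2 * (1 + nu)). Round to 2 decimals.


G = 3787 / (2*(1+0.34)) = 3787 / 2.68
= 1413.06 MPa

1413.06


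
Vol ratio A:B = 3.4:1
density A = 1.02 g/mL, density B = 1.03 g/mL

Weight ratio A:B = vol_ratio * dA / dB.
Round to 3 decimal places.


Weight ratio = 3.4 * 1.02 / 1.03
= 3.367

3.367


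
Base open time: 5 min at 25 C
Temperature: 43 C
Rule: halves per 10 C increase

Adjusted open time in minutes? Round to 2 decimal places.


Acceleration = 2^((43-25)/10) = 3.4822
Open time = 5 / 3.4822 = 1.44 min

1.44


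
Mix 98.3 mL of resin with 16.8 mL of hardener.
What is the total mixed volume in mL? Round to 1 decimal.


Total = 98.3 + 16.8 = 115.1 mL

115.1


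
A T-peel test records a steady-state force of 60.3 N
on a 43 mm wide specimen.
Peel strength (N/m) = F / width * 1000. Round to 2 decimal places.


Peel strength = 60.3 / 43 * 1000
= 1402.33 N/m

1402.33


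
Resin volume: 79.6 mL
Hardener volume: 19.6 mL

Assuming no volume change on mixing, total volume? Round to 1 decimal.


V_total = 79.6 + 19.6 = 99.2 mL

99.2


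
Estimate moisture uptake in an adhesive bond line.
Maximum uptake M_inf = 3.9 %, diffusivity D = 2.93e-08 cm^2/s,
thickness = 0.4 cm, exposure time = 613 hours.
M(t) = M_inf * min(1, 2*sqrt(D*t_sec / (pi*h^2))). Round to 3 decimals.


Convert time: 613 h = 2206800 s
ratio = min(1, 2*sqrt(2.93e-08*2206800/(pi*0.4^2)))
= 0.717316
M(t) = 3.9 * 0.717316 = 2.798%

2.798


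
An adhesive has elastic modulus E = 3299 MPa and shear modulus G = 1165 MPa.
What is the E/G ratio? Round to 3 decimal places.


E/G = 3299 / 1165 = 2.832

2.832


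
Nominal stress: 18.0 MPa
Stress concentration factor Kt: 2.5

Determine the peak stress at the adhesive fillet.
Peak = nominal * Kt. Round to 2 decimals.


Peak stress = 18.0 * 2.5
= 45.00 MPa

45.00


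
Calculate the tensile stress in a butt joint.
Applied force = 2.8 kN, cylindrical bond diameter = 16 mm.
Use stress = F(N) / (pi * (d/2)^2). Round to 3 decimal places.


A = pi * 8.0^2 = 201.0619 mm^2
sigma = 2800.0 / 201.0619 = 13.926 MPa

13.926


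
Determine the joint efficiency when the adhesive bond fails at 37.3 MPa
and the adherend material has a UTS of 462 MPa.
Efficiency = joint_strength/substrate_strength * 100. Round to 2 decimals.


Joint efficiency = 37.3 / 462 * 100
= 8.07%

8.07


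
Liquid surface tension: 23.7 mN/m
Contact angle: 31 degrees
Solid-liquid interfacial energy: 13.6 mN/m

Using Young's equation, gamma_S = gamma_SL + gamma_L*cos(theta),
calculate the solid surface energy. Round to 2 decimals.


gamma_S = 13.6 + 23.7 * cos(31)
= 33.91 mN/m

33.91


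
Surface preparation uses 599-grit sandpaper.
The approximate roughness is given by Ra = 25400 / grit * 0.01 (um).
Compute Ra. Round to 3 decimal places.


Ra = 25400 / 599 * 0.01
= 254 / 599
= 0.424 um

0.424
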